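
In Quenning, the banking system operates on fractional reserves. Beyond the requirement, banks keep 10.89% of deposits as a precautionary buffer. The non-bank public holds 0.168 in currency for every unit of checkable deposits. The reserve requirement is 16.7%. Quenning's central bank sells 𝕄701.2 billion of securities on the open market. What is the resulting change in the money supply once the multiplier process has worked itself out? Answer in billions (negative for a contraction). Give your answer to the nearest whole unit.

-1845 billion

The money multiplier is m = (1 + c) / (rr + e + c) = (1 + 0.168) / (0.167 + 0.1089 + 0.168) ≈ 2.6312.
The sale removes 701.2 billion of base, so ΔM = m × ΔMB = 2.6312 × (−701.2) ≈ -1844.9974 billion.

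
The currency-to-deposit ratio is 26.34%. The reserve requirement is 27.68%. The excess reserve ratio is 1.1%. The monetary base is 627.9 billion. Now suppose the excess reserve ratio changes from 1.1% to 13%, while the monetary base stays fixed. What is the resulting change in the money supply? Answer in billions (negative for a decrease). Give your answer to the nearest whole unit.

Initially m₁ = (1 + 0.2634) / (0.2768 + 0.011 + 0.2634) ≈ 2.2921, so M₁ = 2.2921 × 627.9 ≈ 1439.2096 billion.
After the change m₂ = (1 + 0.2634) / (0.2768 + 0.13 + 0.2634) ≈ 1.8851, so M₂ = 1.8851 × 627.9 ≈ 1183.6543 billion.
ΔM = M₂ − M₁ = 1183.6543 − 1439.2096 = -255.5553 billion.

-256 billion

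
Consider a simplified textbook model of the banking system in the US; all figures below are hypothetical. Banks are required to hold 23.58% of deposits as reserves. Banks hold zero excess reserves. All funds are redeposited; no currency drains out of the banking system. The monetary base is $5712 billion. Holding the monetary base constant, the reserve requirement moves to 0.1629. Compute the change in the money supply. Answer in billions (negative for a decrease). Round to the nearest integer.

$10841 billion

Initially m₁ = 1 / (0.2358) ≈ 4.24088, so M₁ = 4.24088 × 5712 ≈ 24223.9066 billion.
After the change m₂ = 1 / (0.1629) ≈ 6.13874, so M₂ = 6.13874 × 5712 ≈ 35064.4829 billion.
ΔM = M₂ − M₁ = 35064.4829 − 24223.9066 = 10840.5763 billion.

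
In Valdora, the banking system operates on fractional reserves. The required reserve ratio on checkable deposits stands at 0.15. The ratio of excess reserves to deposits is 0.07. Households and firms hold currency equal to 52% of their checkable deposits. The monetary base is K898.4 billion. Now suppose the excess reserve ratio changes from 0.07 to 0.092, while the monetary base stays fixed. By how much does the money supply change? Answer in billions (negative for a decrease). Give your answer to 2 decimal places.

Initially m₁ = (1 + 0.52) / (0.15 + 0.07 + 0.52) ≈ 2.054054, so M₁ = 2.054054 × 898.4 ≈ 1845.3621 billion.
After the change m₂ = (1 + 0.52) / (0.15 + 0.092 + 0.52) ≈ 1.994751, so M₂ = 1.994751 × 898.4 ≈ 1792.0843 billion.
ΔM = M₂ − M₁ = 1792.0843 − 1845.3621 = -53.2778 billion.

-53.28 billion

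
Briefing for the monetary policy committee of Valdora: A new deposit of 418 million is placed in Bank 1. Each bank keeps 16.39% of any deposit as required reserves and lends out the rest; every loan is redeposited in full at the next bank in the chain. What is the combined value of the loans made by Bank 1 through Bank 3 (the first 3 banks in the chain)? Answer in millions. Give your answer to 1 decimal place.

886.0 million

Bank i lends (1 − rr)^i of the original deposit: Bank 1 lends 418·0.8361 = 349.4898, Bank 2 lends 418·0.8361² ≈ 292.2084, and so on.
Summing a geometric series: total = 418·[0.8361·(1 − 0.8361^3) / (1 − 0.8361)] ≈ 886.0137 million.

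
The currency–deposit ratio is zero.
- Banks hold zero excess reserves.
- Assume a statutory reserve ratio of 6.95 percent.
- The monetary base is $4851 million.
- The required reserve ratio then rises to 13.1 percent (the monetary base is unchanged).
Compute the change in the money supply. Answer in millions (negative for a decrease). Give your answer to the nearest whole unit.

Initially m₁ = 1 / (0.0695) ≈ 14.38849, so M₁ = 14.38849 × 4851 ≈ 69798.565 million.
After the change m₂ = 1 / (0.131) ≈ 7.63359, so M₂ = 7.63359 × 4851 ≈ 37030.5451 million.
ΔM = M₂ − M₁ = 37030.5451 − 69798.565 = -32768.0199 million.

-32768 million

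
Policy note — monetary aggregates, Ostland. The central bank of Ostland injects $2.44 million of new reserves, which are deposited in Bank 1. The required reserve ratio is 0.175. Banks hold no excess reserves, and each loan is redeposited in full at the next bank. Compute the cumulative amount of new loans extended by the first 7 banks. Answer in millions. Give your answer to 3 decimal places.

$8.511 million

Bank i lends (1 − rr)^i of the original deposit: Bank 1 lends 2.44·0.8250 = 2.0130, Bank 2 lends 2.44·0.8250² ≈ 1.6607, and so on.
Summing a geometric series: total = 2.44·[0.8250·(1 − 0.8250^7) / (1 − 0.8250)] ≈ 8.5107 million.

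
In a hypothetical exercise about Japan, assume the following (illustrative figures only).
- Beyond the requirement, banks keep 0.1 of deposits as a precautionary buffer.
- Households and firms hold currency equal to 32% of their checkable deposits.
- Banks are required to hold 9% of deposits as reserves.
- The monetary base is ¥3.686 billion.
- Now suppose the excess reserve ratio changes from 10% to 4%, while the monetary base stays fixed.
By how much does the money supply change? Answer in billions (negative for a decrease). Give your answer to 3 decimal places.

Initially m₁ = (1 + 0.32) / (0.09 + 0.1 + 0.32) ≈ 2.58824, so M₁ = 2.58824 × 3.686 ≈ 9.5403 billion.
After the change m₂ = (1 + 0.32) / (0.09 + 0.04 + 0.32) ≈ 2.93333, so M₂ = 2.93333 × 3.686 ≈ 10.8123 billion.
ΔM = M₂ − M₁ = 10.8123 − 9.5403 = 1.272 billion.

¥1.272 billion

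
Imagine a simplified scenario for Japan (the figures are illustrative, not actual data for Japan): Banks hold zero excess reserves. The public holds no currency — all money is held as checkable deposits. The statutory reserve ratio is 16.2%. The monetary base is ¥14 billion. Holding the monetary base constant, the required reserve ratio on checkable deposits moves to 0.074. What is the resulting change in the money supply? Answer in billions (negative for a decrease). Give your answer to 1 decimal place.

¥102.8 billion

Initially m₁ = 1 / (0.162) ≈ 6.1728, so M₁ = 6.1728 × 14 = 86.4192 billion.
After the change m₂ = 1 / (0.074) ≈ 13.5135, so M₂ = 13.5135 × 14 = 189.189 billion.
ΔM = M₂ − M₁ = 189.189 − 86.4192 = 102.7698 billion.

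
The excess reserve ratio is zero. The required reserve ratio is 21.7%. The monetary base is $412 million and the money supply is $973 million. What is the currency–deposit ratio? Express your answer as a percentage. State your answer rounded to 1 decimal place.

35.8%

Using m = M/MB = 973/412 ≈ 2.361650. From m = (1 + c)/(c + rr + e), rearranging gives 1 + c = m·(c + rr + e), so c·(1 − m) = m·(rr + e) − 1.
Hence c = [m·(rr + e) − 1]/(1 − m) = [2.361650 × (0.217 + 0) − 1] / (1 − 2.361650) ≈ 0.358038.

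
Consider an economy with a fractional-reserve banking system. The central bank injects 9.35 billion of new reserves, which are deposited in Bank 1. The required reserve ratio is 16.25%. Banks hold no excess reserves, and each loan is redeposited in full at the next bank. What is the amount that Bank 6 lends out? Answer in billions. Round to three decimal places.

Each bank lends a fraction (1 − rr) = 0.8375 of the deposit it receives, so Bank 6 receives 9.35·0.8375^5 and lends 9.35·0.8375^6 ≈ 3.2264 billion.

3.226 billion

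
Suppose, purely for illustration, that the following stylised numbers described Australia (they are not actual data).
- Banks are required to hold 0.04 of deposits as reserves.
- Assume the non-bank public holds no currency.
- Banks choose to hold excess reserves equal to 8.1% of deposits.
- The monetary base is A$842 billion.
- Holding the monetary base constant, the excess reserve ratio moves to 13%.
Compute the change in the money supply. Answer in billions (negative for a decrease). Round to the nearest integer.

-2006 billion

Initially m₁ = 1 / (0.04 + 0.081) ≈ 8.2645, so M₁ = 8.2645 × 842 = 6958.709 billion.
After the change m₂ = 1 / (0.04 + 0.13) ≈ 5.8824, so M₂ = 5.8824 × 842 = 4952.9808 billion.
ΔM = M₂ − M₁ = 4952.9808 − 6958.709 = -2005.7282 billion.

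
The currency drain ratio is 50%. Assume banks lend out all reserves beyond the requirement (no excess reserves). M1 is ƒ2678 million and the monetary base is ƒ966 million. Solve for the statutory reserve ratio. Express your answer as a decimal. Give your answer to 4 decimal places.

0.0411

Using m = M/MB = 2678/966 ≈ 2.772257. Since m = (1 + c)/(c + rr + e), the denominator satisfies c + rr + e = (1 + c)/m = (1 + 0.5) / 2.772257 ≈ 0.541075.
With c = 0.5 and e = 0, the statutory reserve ratio is 0.541075 − 0.5 − 0 = 0.041075.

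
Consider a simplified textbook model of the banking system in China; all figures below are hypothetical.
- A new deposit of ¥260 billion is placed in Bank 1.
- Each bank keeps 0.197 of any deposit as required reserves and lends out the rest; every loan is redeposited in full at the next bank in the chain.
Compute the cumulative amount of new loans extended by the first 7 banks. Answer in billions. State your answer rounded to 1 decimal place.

Bank i lends (1 − rr)^i of the original deposit: Bank 1 lends 260·0.8030 = 208.7800, Bank 2 lends 260·0.8030² ≈ 167.6503, and so on.
Summing a geometric series: total = 260·[0.8030·(1 − 0.8030^7) / (1 − 0.8030)] ≈ 831.6412 billion.

¥831.6 billion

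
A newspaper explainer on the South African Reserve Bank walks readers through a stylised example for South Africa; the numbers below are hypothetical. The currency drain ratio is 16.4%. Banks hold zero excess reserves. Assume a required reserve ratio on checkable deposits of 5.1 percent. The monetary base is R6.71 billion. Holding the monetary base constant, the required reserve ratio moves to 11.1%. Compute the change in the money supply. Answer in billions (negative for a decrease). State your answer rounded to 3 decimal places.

Initially m₁ = (1 + 0.164) / (0.051 + 0.164) ≈ 5.41395, so M₁ = 5.41395 × 6.71 ≈ 36.3276 billion.
After the change m₂ = (1 + 0.164) / (0.111 + 0.164) ≈ 4.23273, so M₂ = 4.23273 × 6.71 ≈ 28.4016 billion.
ΔM = M₂ − M₁ = 28.4016 − 36.3276 = -7.926 billion.

-7.926 billion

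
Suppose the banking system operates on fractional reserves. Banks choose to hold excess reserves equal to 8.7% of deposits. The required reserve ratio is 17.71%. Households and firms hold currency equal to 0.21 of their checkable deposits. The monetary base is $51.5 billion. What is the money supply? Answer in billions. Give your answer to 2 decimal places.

The money multiplier is m = (1 + c) / (rr + e + c) = (1 + 0.21) / (0.1771 + 0.087 + 0.21) ≈ 2.55220.
So M = m × MB = 2.55220 × 51.5 = 131.4383 billion.

$131.44 billion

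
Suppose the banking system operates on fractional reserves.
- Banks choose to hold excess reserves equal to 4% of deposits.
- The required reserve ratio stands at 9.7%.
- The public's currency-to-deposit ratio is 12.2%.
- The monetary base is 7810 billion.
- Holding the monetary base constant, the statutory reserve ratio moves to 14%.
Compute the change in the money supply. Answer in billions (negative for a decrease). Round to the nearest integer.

Initially m₁ = (1 + 0.122) / (0.097 + 0.04 + 0.122) ≈ 4.33205, so M₁ = 4.33205 × 7810 = 33833.3105 billion.
After the change m₂ = (1 + 0.122) / (0.14 + 0.04 + 0.122) ≈ 3.71523, so M₂ = 3.71523 × 7810 = 29015.9463 billion.
ΔM = M₂ − M₁ = 29015.9463 − 33833.3105 = -4817.3642 billion.

-4817 billion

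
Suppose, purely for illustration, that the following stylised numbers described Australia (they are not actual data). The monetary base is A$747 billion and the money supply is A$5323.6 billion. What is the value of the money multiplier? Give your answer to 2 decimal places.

7.13

The money multiplier is m = M / MB = 5323.6 / 747 ≈ 7.12664.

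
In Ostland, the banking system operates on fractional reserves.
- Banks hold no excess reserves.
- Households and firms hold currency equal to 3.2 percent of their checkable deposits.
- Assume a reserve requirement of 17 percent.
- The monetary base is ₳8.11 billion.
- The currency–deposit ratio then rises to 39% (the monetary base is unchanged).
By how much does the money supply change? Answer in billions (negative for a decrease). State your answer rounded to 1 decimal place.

-21.3 billion

Initially m₁ = (1 + 0.032) / (0.17 + 0.032) ≈ 5.1089, so M₁ = 5.1089 × 8.11 ≈ 41.4332 billion.
After the change m₂ = (1 + 0.39) / (0.17 + 0.39) ≈ 2.4821, so M₂ = 2.4821 × 8.11 ≈ 20.1298 billion.
ΔM = M₂ − M₁ = 20.1298 − 41.4332 = -21.3034 billion.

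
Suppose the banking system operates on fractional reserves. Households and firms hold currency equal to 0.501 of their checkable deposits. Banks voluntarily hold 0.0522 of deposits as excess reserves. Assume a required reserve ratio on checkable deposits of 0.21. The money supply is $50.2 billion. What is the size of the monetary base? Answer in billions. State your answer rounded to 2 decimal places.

The money multiplier is m = (1 + c) / (rr + e + c) = (1 + 0.501) / (0.21 + 0.0522 + 0.501) ≈ 1.96672.
MB = M / m = 50.2 / 1.96672 ≈ 25.5247 billion.

$25.52 billion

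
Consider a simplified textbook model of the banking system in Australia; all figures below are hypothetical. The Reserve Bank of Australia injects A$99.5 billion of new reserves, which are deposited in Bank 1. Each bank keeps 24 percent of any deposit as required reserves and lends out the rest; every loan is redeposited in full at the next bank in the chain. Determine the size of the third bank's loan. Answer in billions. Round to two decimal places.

A$43.68 billion

Each bank lends a fraction (1 − rr) = 0.7600 of the deposit it receives, so Bank 3 receives 99.5·0.7600^2 and lends 99.5·0.7600^3 ≈ 43.6781 billion.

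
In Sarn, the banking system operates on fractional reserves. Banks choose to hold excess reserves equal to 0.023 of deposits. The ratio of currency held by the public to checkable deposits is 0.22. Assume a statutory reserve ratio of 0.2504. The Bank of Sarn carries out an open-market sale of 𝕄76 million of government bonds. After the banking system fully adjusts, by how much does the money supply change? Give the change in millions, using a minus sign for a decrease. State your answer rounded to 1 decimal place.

-187.9 million

The money multiplier is m = (1 + c) / (rr + e + c) = (1 + 0.22) / (0.2504 + 0.023 + 0.22) ≈ 2.4726.
The sale removes 76 million of base, so ΔM = m × ΔMB = 2.4726 × (−76) = -187.9176 million.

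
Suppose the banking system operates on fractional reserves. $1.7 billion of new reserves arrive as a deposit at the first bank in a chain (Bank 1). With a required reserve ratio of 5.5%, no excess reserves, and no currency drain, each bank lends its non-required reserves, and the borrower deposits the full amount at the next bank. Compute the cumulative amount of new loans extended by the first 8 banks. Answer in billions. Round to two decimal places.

$10.63 billion

Bank i lends (1 − rr)^i of the original deposit: Bank 1 lends 1.7·0.9450 = 1.6065, Bank 2 lends 1.7·0.9450² ≈ 1.5181, and so on.
Summing a geometric series: total = 1.7·[0.9450·(1 − 0.9450^8) / (1 − 0.9450)] ≈ 10.6322 billion.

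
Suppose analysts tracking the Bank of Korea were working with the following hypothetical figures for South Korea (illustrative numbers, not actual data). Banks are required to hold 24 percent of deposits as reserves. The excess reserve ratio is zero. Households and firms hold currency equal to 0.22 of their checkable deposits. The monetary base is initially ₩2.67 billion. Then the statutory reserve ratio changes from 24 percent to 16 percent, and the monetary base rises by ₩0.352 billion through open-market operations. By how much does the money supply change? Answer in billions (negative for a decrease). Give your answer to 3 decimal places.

Before: m₁ = (1 + 0.22) / (0.24 + 0.22) ≈ 2.65217, MB₁ = 2.67, so M₁ = 2.65217 × 2.67 ≈ 7.0813 billion.
After: m₂ = (1 + 0.22) / (0.16 + 0.22) ≈ 3.21053, MB₂ = 2.67 + 0.352 = 3.022, so M₂ = 3.21053 × 3.022 ≈ 9.7022 billion.
ΔM = M₂ − M₁ = 9.7022 − 7.0813 = 2.6209 billion.

₩2.621 billion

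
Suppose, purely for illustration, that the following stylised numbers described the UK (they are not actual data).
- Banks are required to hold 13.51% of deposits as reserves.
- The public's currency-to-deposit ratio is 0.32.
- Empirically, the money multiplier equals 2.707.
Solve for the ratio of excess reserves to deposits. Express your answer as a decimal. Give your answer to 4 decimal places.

0.0325

Using m = 2.707. Since m = (1 + c)/(c + rr + e), the denominator satisfies c + rr + e = (1 + c)/m = (1 + 0.32) / 2.707 ≈ 0.487625.
With c = 0.32 and rr = 0.1351, the ratio of excess reserves to deposits is 0.487625 − 0.32 − 0.1351 = 0.032525.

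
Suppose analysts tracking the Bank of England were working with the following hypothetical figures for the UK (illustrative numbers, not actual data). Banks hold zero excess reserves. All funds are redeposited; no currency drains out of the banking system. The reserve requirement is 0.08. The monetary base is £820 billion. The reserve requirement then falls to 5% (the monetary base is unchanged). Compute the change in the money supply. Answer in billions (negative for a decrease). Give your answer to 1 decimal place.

Initially m₁ = 1 / (0.08) = 12.5, so M₁ = 12.5 × 820 = 10250 billion.
After the change m₂ = 1 / (0.05) = 20, so M₂ = 20 × 820 = 16400 billion.
ΔM = M₂ − M₁ = 16400 − 10250 = 6150 billion.

£6150.0 billion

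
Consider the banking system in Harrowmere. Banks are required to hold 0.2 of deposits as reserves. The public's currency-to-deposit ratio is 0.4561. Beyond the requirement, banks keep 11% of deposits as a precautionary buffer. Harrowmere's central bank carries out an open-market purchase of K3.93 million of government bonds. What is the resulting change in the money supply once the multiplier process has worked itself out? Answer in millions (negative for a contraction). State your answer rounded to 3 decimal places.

K7.470 million

The money multiplier is m = (1 + c) / (rr + e + c) = (1 + 0.4561) / (0.2 + 0.11 + 0.4561) ≈ 1.90067.
The purchase adds 3.93 million of base, so ΔM = m × ΔMB = 1.90067 × (+3.93) ≈ 7.4696 million.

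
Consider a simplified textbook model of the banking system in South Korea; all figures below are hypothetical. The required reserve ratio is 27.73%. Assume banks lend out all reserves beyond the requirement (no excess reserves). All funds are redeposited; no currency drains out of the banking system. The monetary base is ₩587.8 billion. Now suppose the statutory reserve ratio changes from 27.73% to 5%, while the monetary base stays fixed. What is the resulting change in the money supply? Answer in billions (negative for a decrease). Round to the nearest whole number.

₩9636 billion

Initially m₁ = 1 / (0.2773) ≈ 3.6062, so M₁ = 3.6062 × 587.8 ≈ 2119.7244 billion.
After the change m₂ = 1 / (0.05) = 20, so M₂ = 20 × 587.8 = 11756 billion.
ΔM = M₂ − M₁ = 11756 − 2119.7244 = 9636.2756 billion.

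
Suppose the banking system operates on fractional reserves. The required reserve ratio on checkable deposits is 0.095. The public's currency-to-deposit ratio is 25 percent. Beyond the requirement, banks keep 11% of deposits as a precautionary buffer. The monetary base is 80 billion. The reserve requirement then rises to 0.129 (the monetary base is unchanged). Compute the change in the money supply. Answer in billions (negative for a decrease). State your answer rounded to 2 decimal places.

Initially m₁ = (1 + 0.25) / (0.095 + 0.11 + 0.25) ≈ 2.74725, so M₁ = 2.74725 × 80 = 219.78 billion.
After the change m₂ = (1 + 0.25) / (0.129 + 0.11 + 0.25) ≈ 2.55624, so M₂ = 2.55624 × 80 = 204.4992 billion.
ΔM = M₂ − M₁ = 204.4992 − 219.78 = -15.2808 billion.

-15.28 billion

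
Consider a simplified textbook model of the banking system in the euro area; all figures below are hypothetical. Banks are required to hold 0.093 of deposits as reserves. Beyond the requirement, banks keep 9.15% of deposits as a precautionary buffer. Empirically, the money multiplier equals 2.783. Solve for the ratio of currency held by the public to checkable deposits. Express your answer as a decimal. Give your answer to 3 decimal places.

0.273

Using m = 2.783. From m = (1 + c)/(c + rr + e), rearranging gives 1 + c = m·(c + rr + e), so c·(1 − m) = m·(rr + e) − 1.
Hence c = [m·(rr + e) − 1]/(1 − m) = [2.783 × (0.093 + 0.0915) − 1] / (1 − 2.783) ≈ 0.272875.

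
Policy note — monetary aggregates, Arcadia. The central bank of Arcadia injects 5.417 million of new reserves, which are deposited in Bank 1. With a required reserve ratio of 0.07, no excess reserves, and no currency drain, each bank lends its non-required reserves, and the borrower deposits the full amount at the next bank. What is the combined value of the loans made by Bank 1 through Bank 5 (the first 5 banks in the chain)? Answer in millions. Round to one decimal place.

21.9 million

Bank i lends (1 − rr)^i of the original deposit: Bank 1 lends 5.417·0.9300 ≈ 5.0378, Bank 2 lends 5.417·0.9300² ≈ 4.6852, and so on.
Summing a geometric series: total = 5.417·[0.9300·(1 − 0.9300^5) / (1 − 0.9300)] ≈ 21.9009 million.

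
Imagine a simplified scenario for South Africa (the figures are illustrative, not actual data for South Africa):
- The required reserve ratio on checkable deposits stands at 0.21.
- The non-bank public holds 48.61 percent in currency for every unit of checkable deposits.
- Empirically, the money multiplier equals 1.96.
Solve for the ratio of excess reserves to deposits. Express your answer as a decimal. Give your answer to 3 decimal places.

Using m = 1.96. Since m = (1 + c)/(c + rr + e), the denominator satisfies c + rr + e = (1 + c)/m = (1 + 0.4861) / 1.96 ≈ 0.758214.
With c = 0.4861 and rr = 0.21, the ratio of excess reserves to deposits is 0.758214 − 0.4861 − 0.21 = 0.062114.

0.062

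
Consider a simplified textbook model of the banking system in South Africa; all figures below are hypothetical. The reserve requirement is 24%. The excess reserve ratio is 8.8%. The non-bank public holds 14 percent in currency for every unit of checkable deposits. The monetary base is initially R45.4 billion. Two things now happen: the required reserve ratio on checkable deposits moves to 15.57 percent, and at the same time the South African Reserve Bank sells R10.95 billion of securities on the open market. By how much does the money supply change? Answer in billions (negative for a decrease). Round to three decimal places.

-8.236 billion

Before: m₁ = (1 + 0.14) / (0.24 + 0.088 + 0.14) ≈ 2.435897, MB₁ = 45.4, so M₁ = 2.435897 × 45.4 ≈ 110.5897 billion.
After: m₂ = (1 + 0.14) / (0.1557 + 0.088 + 0.14) ≈ 2.971071, MB₂ = 45.4 − 10.95 = 34.45, so M₂ = 2.971071 × 34.45 ≈ 102.3534 billion.
ΔM = M₂ − M₁ = 102.3534 − 110.5897 = -8.2363 billion.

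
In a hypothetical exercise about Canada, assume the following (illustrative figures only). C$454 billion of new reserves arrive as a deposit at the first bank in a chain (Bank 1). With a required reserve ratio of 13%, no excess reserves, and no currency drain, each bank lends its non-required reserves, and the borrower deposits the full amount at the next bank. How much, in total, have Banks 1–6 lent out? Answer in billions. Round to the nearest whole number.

C$1721 billion

Bank i lends (1 − rr)^i of the original deposit: Bank 1 lends 454·0.8700 = 394.9800, Bank 2 lends 454·0.8700² = 343.6326, and so on.
Summing a geometric series: total = 454·[0.8700·(1 − 0.8700^6) / (1 − 0.8700)] ≈ 1720.8179 billion.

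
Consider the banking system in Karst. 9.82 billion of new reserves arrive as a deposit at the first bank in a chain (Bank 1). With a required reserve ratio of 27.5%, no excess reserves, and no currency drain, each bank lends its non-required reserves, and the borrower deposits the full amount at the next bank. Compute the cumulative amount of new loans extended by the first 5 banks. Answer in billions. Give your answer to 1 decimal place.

20.7 billion

Bank i lends (1 − rr)^i of the original deposit: Bank 1 lends 9.82·0.7250 = 7.1195, Bank 2 lends 9.82·0.7250² ≈ 5.1616, and so on.
Summing a geometric series: total = 9.82·[0.7250·(1 − 0.7250^5) / (1 − 0.7250)] ≈ 20.7034 billion.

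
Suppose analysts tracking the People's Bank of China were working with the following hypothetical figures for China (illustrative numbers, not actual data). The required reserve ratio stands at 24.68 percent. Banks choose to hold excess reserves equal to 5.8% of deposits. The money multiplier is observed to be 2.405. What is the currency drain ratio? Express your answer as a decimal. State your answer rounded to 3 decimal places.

Using m = 2.405. From m = (1 + c)/(c + rr + e), rearranging gives 1 + c = m·(c + rr + e), so c·(1 − m) = m·(rr + e) − 1.
Hence c = [m·(rr + e) − 1]/(1 − m) = [2.405 × (0.2468 + 0.058) − 1] / (1 − 2.405) ≈ 0.190004.

0.190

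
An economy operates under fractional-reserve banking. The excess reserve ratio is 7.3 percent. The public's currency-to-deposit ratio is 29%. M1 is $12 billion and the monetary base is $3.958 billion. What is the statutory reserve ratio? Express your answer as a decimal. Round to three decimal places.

0.062

Using m = M/MB = 12/3.958 ≈ 3.031834. Since m = (1 + c)/(c + rr + e), the denominator satisfies c + rr + e = (1 + c)/m = (1 + 0.29) / 3.031834 ≈ 0.425485.
With c = 0.29 and e = 0.073, the statutory reserve ratio is 0.425485 − 0.29 − 0.073 = 0.062485.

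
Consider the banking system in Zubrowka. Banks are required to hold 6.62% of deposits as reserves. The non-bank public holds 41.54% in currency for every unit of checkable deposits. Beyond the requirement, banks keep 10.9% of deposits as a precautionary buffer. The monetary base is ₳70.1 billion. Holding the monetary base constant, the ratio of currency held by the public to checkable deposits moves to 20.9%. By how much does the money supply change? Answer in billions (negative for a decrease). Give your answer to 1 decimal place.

Initially m₁ = (1 + 0.4154) / (0.0662 + 0.109 + 0.4154) ≈ 2.3965, so M₁ = 2.3965 × 70.1 ≈ 167.9946 billion.
After the change m₂ = (1 + 0.209) / (0.0662 + 0.109 + 0.209) ≈ 3.1468, so M₂ = 3.1468 × 70.1 ≈ 220.5907 billion.
ΔM = M₂ − M₁ = 220.5907 − 167.9946 = 52.5961 billion.

₳52.6 billion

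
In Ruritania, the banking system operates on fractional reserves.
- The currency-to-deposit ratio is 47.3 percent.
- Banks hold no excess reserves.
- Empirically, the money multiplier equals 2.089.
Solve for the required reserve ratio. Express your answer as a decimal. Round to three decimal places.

Using m = 2.089. Since m = (1 + c)/(c + rr + e), the denominator satisfies c + rr + e = (1 + c)/m = (1 + 0.473) / 2.089 ≈ 0.705122.
With c = 0.473 and e = 0, the required reserve ratio is 0.705122 − 0.473 − 0 = 0.232122.

0.232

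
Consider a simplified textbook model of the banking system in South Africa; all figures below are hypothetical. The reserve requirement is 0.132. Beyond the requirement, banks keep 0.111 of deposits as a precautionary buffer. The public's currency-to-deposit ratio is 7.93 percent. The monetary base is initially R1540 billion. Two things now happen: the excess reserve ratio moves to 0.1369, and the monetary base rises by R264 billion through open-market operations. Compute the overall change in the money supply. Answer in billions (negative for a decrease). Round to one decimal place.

R434.7 billion

Before: m₁ = (1 + 0.0793) / (0.132 + 0.111 + 0.0793) ≈ 3.348743, MB₁ = 1540, so M₁ = 3.348743 × 1540 ≈ 5157.0642 billion.
After: m₂ = (1 + 0.0793) / (0.132 + 0.1369 + 0.0793) ≈ 3.099655, MB₂ = 1540 + 264 = 1804, so M₂ = 3.099655 × 1804 ≈ 5591.7776 billion.
ΔM = M₂ − M₁ = 5591.7776 − 5157.0642 = 434.7134 billion.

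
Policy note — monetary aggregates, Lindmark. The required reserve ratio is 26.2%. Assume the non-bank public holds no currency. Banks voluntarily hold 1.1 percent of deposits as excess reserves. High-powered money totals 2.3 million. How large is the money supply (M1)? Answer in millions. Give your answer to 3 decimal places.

The money multiplier is m = 1 / (rr + e) = 1 / (0.262 + 0.011) ≈ 3.66300.
So M = m × MB = 3.66300 × 2.3 = 8.4249 million.

8.425 million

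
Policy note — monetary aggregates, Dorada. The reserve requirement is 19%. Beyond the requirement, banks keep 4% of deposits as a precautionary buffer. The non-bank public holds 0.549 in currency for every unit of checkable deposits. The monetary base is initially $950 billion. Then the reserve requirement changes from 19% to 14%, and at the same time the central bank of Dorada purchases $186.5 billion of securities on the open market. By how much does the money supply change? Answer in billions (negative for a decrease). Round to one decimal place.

$525.8 billion

Before: m₁ = (1 + 0.549) / (0.19 + 0.04 + 0.549) ≈ 1.988447, MB₁ = 950, so M₁ = 1.988447 × 950 ≈ 1889.0247 billion.
After: m₂ = (1 + 0.549) / (0.14 + 0.04 + 0.549) ≈ 2.124829, MB₂ = 950 + 186.5 = 1136.5, so M₂ = 2.124829 × 1136.5 ≈ 2414.8682 billion.
ΔM = M₂ − M₁ = 2414.8682 − 1889.0247 = 525.8435 billion.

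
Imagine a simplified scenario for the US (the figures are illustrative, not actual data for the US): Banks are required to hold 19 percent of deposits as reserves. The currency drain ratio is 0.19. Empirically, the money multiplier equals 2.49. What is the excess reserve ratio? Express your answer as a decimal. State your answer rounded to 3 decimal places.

0.098

Using m = 2.49. Since m = (1 + c)/(c + rr + e), the denominator satisfies c + rr + e = (1 + c)/m = (1 + 0.19) / 2.49 ≈ 0.477912.
With c = 0.19 and rr = 0.19, the excess reserve ratio is 0.477912 − 0.19 − 0.19 = 0.097912.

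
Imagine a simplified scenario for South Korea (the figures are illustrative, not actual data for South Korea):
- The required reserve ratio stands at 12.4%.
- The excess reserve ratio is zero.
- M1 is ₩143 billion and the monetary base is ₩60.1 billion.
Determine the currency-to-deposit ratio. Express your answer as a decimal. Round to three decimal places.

Using m = M/MB = 143/60.1 ≈ 2.379368. From m = (1 + c)/(c + rr + e), rearranging gives 1 + c = m·(c + rr + e), so c·(1 − m) = m·(rr + e) − 1.
Hence c = [m·(rr + e) − 1]/(1 − m) = [2.379368 × (0.124 + 0) − 1] / (1 − 2.379368) ≈ 0.511073.

0.511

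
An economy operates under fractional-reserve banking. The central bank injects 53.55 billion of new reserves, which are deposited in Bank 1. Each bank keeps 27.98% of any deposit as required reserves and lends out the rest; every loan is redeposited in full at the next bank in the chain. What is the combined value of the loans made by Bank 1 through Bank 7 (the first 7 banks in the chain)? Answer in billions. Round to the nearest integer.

Bank i lends (1 − rr)^i of the original deposit: Bank 1 lends 53.55·0.7202 ≈ 38.5667, Bank 2 lends 53.55·0.7202² ≈ 27.7757, and so on.
Summing a geometric series: total = 53.55·[0.7202·(1 − 0.7202^7) / (1 − 0.7202)] ≈ 123.9839 billion.

124 billion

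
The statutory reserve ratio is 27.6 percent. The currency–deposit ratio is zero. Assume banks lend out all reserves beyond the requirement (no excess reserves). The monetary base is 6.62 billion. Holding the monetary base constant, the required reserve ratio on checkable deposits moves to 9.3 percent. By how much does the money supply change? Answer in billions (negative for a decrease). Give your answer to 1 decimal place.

47.2 billion

Initially m₁ = 1 / (0.276) ≈ 3.6232, so M₁ = 3.6232 × 6.62 ≈ 23.9856 billion.
After the change m₂ = 1 / (0.093) ≈ 10.7527, so M₂ = 10.7527 × 6.62 ≈ 71.1829 billion.
ΔM = M₂ − M₁ = 71.1829 − 23.9856 = 47.1973 billion.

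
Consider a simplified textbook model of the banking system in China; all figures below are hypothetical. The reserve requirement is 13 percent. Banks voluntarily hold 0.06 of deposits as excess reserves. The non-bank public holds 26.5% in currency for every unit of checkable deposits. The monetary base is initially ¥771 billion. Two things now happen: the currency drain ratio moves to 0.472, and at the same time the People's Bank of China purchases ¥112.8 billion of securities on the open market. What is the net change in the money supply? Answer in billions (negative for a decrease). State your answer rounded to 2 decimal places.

-178.36 billion

Before: m₁ = (1 + 0.265) / (0.13 + 0.06 + 0.265) ≈ 2.780220, MB₁ = 771, so M₁ = 2.780220 × 771 ≈ 2143.5496 billion.
After: m₂ = (1 + 0.472) / (0.13 + 0.06 + 0.472) ≈ 2.223565, MB₂ = 771 + 112.8 = 883.8, so M₂ = 2.223565 × 883.8 ≈ 1965.1867 billion.
ΔM = M₂ − M₁ = 1965.1867 − 2143.5496 = -178.3629 billion.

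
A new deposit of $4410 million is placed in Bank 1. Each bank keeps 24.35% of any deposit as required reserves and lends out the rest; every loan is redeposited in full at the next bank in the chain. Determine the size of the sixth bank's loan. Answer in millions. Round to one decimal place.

$826.6 million

Each bank lends a fraction (1 − rr) = 0.7565 of the deposit it receives, so Bank 6 receives 4410·0.7565^5 and lends 4410·0.7565^6 ≈ 826.5939 million.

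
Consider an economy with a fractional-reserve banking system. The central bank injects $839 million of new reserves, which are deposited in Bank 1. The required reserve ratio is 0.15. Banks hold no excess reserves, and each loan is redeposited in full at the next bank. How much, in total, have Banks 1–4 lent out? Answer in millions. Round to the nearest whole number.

Bank i lends (1 − rr)^i of the original deposit: Bank 1 lends 839·0.8500 = 713.1500, Bank 2 lends 839·0.8500² = 606.1775, and so on.
Summing a geometric series: total = 839·[0.8500·(1 − 0.8500^4) / (1 − 0.8500)] ≈ 2272.5416 million.

$2273 million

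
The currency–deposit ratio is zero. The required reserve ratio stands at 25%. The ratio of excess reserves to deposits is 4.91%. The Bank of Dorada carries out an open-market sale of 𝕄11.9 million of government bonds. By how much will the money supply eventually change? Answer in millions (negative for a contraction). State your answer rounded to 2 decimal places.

The money multiplier is m = 1 / (rr + e) = 1 / (0.25 + 0.0491) ≈ 3.34336.
The sale removes 11.9 million of base, so ΔM = m × ΔMB = 3.34336 × (−11.9) ≈ -39.786 million.

-39.79 million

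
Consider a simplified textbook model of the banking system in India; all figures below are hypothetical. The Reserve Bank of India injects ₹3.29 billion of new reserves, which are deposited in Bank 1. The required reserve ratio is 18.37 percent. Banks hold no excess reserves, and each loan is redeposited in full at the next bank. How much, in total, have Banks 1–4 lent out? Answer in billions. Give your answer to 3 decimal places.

Bank i lends (1 − rr)^i of the original deposit: Bank 1 lends 3.29·0.8163 ≈ 2.6856, Bank 2 lends 3.29·0.8163² ≈ 2.1923, and so on.
Summing a geometric series: total = 3.29·[0.8163·(1 − 0.8163^4) / (1 − 0.8163)] ≈ 8.1283 billion.

₹8.128 billion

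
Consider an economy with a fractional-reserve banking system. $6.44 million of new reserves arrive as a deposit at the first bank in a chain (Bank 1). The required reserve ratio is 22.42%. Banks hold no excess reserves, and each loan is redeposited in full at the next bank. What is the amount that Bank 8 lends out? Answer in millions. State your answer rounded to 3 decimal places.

Each bank lends a fraction (1 − rr) = 0.7758 of the deposit it receives, so Bank 8 receives 6.44·0.7758^7 and lends 6.44·0.7758^8 ≈ 0.8451 million.

$0.845 million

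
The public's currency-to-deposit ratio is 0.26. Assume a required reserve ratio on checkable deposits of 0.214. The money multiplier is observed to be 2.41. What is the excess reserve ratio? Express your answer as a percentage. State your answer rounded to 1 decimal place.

4.9%

Using m = 2.41. Since m = (1 + c)/(c + rr + e), the denominator satisfies c + rr + e = (1 + c)/m = (1 + 0.26) / 2.41 ≈ 0.522822.
With c = 0.26 and rr = 0.214, the excess reserve ratio is 0.522822 − 0.26 − 0.214 = 0.048822.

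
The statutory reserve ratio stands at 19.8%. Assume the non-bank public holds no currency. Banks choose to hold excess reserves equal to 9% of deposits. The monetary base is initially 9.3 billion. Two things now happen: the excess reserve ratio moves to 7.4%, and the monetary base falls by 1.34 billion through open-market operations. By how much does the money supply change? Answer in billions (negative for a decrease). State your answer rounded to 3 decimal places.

-3.027 billion

Before: m₁ = 1 / (0.198 + 0.09) ≈ 3.47222, MB₁ = 9.3, so M₁ = 3.47222 × 9.3 ≈ 32.2916 billion.
After: m₂ = 1 / (0.198 + 0.074) ≈ 3.67647, MB₂ = 9.3 − 1.34 = 7.96, so M₂ = 3.67647 × 7.96 ≈ 29.2647 billion.
ΔM = M₂ − M₁ = 29.2647 − 32.2916 = -3.0269 billion.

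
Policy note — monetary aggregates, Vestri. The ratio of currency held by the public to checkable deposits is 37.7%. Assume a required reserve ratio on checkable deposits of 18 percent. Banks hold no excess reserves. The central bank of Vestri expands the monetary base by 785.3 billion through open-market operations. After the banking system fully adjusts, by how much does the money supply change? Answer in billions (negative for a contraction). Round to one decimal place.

1941.4 billion

The money multiplier is m = (1 + c) / (rr + c) = (1 + 0.377) / (0.18 + 0.377) ≈ 2.47217.
The purchase adds 785.3 billion of base, so ΔM = m × ΔMB = 2.47217 × (+785.3) ≈ 1941.3951 billion.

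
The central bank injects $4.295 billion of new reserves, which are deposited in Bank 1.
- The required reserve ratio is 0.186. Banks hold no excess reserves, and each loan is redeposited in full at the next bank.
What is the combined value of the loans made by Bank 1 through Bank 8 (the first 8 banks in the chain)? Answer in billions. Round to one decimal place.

Bank i lends (1 − rr)^i of the original deposit: Bank 1 lends 4.295·0.8140 ≈ 3.4961, Bank 2 lends 4.295·0.8140² ≈ 2.8458, and so on.
Summing a geometric series: total = 4.295·[0.8140·(1 − 0.8140^8) / (1 − 0.8140)] ≈ 15.1734 billion.

$15.2 billion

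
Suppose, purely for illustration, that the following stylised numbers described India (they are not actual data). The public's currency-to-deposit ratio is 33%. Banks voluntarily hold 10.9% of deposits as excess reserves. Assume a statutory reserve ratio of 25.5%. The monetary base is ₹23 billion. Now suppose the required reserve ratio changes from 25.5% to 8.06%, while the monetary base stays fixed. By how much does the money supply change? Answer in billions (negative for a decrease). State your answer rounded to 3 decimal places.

₹14.794 billion

Initially m₁ = (1 + 0.33) / (0.255 + 0.109 + 0.33) ≈ 1.916427, so M₁ = 1.916427 × 23 ≈ 44.0778 billion.
After the change m₂ = (1 + 0.33) / (0.0806 + 0.109 + 0.33) ≈ 2.559661, so M₂ = 2.559661 × 23 ≈ 58.8722 billion.
ΔM = M₂ − M₁ = 58.8722 − 44.0778 = 14.7944 billion.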